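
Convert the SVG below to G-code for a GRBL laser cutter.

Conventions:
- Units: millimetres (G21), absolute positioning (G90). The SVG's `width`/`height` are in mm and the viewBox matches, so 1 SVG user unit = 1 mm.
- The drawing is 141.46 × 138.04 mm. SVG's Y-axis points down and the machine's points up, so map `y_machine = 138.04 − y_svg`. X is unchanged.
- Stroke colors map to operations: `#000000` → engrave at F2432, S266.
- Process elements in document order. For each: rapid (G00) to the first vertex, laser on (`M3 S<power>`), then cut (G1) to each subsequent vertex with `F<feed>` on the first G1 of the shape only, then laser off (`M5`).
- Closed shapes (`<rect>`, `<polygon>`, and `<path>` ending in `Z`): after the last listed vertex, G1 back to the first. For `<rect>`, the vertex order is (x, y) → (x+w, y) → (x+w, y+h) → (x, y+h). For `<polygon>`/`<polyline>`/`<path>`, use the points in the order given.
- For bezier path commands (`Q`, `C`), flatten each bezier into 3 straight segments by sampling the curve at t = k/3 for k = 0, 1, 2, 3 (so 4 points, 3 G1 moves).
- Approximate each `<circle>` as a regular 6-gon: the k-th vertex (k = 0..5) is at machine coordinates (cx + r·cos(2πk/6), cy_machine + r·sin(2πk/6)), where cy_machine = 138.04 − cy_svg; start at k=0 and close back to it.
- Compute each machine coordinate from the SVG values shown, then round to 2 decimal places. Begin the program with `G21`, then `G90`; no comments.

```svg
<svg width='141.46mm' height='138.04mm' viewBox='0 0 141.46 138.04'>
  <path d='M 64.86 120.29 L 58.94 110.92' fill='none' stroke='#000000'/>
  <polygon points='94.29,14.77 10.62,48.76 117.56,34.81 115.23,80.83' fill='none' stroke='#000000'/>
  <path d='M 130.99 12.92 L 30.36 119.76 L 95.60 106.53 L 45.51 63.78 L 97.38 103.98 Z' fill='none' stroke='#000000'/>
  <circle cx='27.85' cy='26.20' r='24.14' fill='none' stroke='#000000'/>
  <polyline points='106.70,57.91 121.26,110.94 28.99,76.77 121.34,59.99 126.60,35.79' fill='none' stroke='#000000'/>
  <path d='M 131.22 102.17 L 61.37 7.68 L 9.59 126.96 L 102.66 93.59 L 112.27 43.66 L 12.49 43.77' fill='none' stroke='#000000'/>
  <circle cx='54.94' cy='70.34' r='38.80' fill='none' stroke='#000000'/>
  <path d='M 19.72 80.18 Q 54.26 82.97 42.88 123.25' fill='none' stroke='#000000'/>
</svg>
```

Since the viewBox matches the mm dimensions, user units are millimetres directly. The only transform is the Y-flip y_m = 138.04 − y_svg.

Shape 1 is a line segment drawn with `<path>`. Its stroke #000000 means engrave at S266, F2432. After flipping Y the toolpath is (64.86,17.75) → (58.94,27.12).

Shape 2 is a closed polygon drawn with `<polygon>`. Its stroke #000000 means engrave at S266, F2432. After flipping Y the toolpath is (94.29,123.27) → (10.62,89.28) → (117.56,103.23) → (115.23,57.21) → (94.29,123.27), returning to the start.

Shape 3 is a closed polygon drawn with `<path>`. Its stroke #000000 means engrave at S266, F2432. After flipping Y the toolpath is (130.99,125.12) → (30.36,18.28) → (95.60,31.51) → (45.51,74.26) → (97.38,34.06) → (130.99,125.12), returning to the start.

Shape 4 is a circle drawn with `<circle>`. Its stroke #000000 means engrave at S266, F2432. After flipping Y the toolpath is (51.99,111.84) → (39.92,132.75) → (15.78,132.75) → (3.71,111.84) → (15.78,90.93) → (39.92,90.93) → (51.99,111.84), returning to the start.

Shape 5 is a open polyline drawn with `<polyline>`. Its stroke #000000 means engrave at S266, F2432. After flipping Y the toolpath is (106.70,80.13) → (121.26,27.10) → (28.99,61.27) → (121.34,78.05) → (126.60,102.25).

Shape 6 is a open polyline drawn with `<path>`. Its stroke #000000 means engrave at S266, F2432. After flipping Y the toolpath is (131.22,35.87) → (61.37,130.36) → (9.59,11.08) → (102.66,44.45) → (112.27,94.38) → (12.49,94.27).

Shape 7 is a circle drawn with `<circle>`. Its stroke #000000 means engrave at S266, F2432. After flipping Y the toolpath is (93.74,67.70) → (74.34,101.30) → (35.54,101.30) → (16.14,67.70) → (35.54,34.10) → (74.34,34.10) → (93.74,67.70), returning to the start.

Shape 8 is a quadratic bezier drawn with `<path>`. Its stroke #000000 means engrave at S266, F2432. After flipping Y the toolpath is (19.72,57.86) → (37.64,51.83) → (45.36,37.48) → (42.88,14.79).

G21
G90
G00 X64.86 Y17.75
M3 S266
G1 X58.94 Y27.12 F2432
M5
G00 X94.29 Y123.27
M3 S266
G1 X10.62 Y89.28 F2432
G1 X117.56 Y103.23
G1 X115.23 Y57.21
G1 X94.29 Y123.27
M5
G00 X130.99 Y125.12
M3 S266
G1 X30.36 Y18.28 F2432
G1 X95.60 Y31.51
G1 X45.51 Y74.26
G1 X97.38 Y34.06
G1 X130.99 Y125.12
M5
G00 X51.99 Y111.84
M3 S266
G1 X39.92 Y132.75 F2432
G1 X15.78 Y132.75
G1 X3.71 Y111.84
G1 X15.78 Y90.93
G1 X39.92 Y90.93
G1 X51.99 Y111.84
M5
G00 X106.70 Y80.13
M3 S266
G1 X121.26 Y27.10 F2432
G1 X28.99 Y61.27
G1 X121.34 Y78.05
G1 X126.60 Y102.25
M5
G00 X131.22 Y35.87
M3 S266
G1 X61.37 Y130.36 F2432
G1 X9.59 Y11.08
G1 X102.66 Y44.45
G1 X112.27 Y94.38
G1 X12.49 Y94.27
M5
G00 X93.74 Y67.70
M3 S266
G1 X74.34 Y101.30 F2432
G1 X35.54 Y101.30
G1 X16.14 Y67.70
G1 X35.54 Y34.10
G1 X74.34 Y34.10
G1 X93.74 Y67.70
M5
G00 X19.72 Y57.86
M3 S266
G1 X37.64 Y51.83 F2432
G1 X45.36 Y37.48
G1 X42.88 Y14.79
M5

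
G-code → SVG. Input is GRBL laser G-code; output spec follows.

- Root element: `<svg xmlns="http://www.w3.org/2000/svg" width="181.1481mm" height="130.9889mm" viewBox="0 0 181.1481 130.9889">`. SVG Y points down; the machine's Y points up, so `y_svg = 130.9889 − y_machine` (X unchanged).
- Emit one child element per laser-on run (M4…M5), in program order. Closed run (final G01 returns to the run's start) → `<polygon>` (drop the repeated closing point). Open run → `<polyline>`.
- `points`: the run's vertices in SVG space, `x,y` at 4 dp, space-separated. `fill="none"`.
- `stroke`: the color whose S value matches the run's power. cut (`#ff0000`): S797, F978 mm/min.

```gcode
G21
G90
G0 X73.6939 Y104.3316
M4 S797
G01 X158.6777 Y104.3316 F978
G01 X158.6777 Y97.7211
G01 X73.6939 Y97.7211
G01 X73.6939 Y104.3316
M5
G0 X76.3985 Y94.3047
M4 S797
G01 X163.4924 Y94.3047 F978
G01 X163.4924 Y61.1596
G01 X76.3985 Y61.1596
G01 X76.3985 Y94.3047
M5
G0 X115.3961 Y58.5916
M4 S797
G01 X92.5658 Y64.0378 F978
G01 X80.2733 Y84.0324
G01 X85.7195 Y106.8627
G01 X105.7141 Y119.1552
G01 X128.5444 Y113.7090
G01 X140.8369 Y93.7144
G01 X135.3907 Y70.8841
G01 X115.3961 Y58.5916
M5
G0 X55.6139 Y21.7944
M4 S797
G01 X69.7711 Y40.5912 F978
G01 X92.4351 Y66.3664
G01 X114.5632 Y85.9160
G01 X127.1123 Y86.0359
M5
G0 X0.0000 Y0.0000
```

<svg xmlns="http://www.w3.org/2000/svg" width="181.1481mm" height="130.9889mm" viewBox="0 0 181.1481 130.9889">
  <polygon points="73.6939,26.6573 158.6777,26.6573 158.6777,33.2678 73.6939,33.2678" fill="none" stroke="#ff0000"/>
  <polygon points="76.3985,36.6842 163.4924,36.6842 163.4924,69.8293 76.3985,69.8293" fill="none" stroke="#ff0000"/>
  <polygon points="115.3961,72.3973 92.5658,66.9511 80.2733,46.9565 85.7195,24.1262 105.7141,11.8337 128.5444,17.2799 140.8369,37.2745 135.3907,60.1048" fill="none" stroke="#ff0000"/>
  <polyline points="55.6139,109.1945 69.7711,90.3977 92.4351,64.6225 114.5632,45.0729 127.1123,44.9530" fill="none" stroke="#ff0000"/>
</svg>

Each laser-on run becomes one SVG element. Flip Y back into SVG space with y_svg = 130.9889 − y_machine. Every run uses S797, so all elements get stroke `#ff0000` (cut).

Run 1: The run returns to its start, so emit a `<polygon>` with points (Y-flipped): 73.6939,26.6573 158.6777,26.6573 158.6777,33.2678 73.6939,33.2678.

Run 2: The run returns to its start, so emit a `<polygon>` with points (Y-flipped): 76.3985,36.6842 163.4924,36.6842 163.4924,69.8293 76.3985,69.8293.

Run 3: The run returns to its start, so emit a `<polygon>` with points (Y-flipped): 115.3961,72.3973 92.5658,66.9511 80.2733,46.9565 85.7195,24.1262 105.7141,11.8337 128.5444,17.2799 140.8369,37.2745 135.3907,60.1048.

Run 4: The run is open, so emit a `<polyline>` with points (Y-flipped): 55.6139,109.1945 69.7711,90.3977 92.4351,64.6225 114.5632,45.0729 127.1123,44.9530.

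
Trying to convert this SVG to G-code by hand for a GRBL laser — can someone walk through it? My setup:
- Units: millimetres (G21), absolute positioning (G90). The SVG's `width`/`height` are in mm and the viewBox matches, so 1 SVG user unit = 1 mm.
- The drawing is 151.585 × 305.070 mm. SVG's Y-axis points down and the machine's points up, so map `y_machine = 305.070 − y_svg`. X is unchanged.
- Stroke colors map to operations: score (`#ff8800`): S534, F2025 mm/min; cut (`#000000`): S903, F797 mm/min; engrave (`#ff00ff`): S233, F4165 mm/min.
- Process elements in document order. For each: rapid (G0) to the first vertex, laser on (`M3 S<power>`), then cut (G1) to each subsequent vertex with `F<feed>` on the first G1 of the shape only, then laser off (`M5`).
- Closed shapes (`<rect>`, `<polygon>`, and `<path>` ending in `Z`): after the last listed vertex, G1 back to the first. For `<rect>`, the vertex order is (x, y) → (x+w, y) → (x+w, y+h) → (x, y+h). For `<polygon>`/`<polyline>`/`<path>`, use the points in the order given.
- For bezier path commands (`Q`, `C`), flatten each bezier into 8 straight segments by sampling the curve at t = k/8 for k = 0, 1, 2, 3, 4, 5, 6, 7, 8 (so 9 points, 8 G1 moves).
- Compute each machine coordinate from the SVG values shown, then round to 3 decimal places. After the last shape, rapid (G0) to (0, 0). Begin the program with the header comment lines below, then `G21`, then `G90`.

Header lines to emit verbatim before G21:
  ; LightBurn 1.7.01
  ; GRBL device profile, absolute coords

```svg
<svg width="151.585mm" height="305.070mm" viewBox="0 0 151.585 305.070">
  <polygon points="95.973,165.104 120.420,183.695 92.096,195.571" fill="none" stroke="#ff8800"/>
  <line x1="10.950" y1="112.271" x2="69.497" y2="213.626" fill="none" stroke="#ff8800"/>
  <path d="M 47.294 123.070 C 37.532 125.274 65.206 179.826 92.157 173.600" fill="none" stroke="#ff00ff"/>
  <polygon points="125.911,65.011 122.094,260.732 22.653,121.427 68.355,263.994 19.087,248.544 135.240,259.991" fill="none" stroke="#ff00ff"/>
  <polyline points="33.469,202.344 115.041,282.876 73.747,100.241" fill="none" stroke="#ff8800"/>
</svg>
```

1 u = 1 mm; y_m = 305.070 − y.

[1] `<polygon>` regular polygon, #ff8800→score S534 F2025: (95.973,139.966) → (120.420,121.375) → (92.096,109.499) → (95.973,139.966) (closed)

[2] `<line>` line segment, #ff8800→score S534 F2025: (10.950,192.799) → (69.497,91.444)

[3] `<path>` cubic bezier, #ff00ff→engrave S233 F4165: (47.294,182.000) → (45.314,178.941) → (46.396,172.299) → (50.093,163.402) → (55.958,153.574) → (63.544,144.141) → (72.404,136.429) → (82.091,131.763) → (92.157,131.470)

[4] `<polygon>` closed polygon, #ff00ff→engrave S233 F4165: (125.911,240.059) → (122.094,44.338) → (22.653,183.643) → (68.355,41.076) → (19.087,56.526) → (135.240,45.079) → (125.911,240.059) (closed)

[5] `<polyline>` open polyline, #ff8800→score S534 F2025: (33.469,102.726) → (115.041,22.194) → (73.747,204.829)

; LightBurn 1.7.01
; GRBL device profile, absolute coords
G21
G90
G0 X95.973 Y139.966
M3 S534
G1 X120.420 Y121.375 F2025
G1 X92.096 Y109.499
G1 X95.973 Y139.966
M5
G0 X10.950 Y192.799
M3 S534
G1 X69.497 Y91.444 F2025
M5
G0 X47.294 Y182.000
M3 S233
G1 X45.314 Y178.941 F4165
G1 X46.396 Y172.299
G1 X50.093 Y163.402
G1 X55.958 Y153.574
G1 X63.544 Y144.141
G1 X72.404 Y136.429
G1 X82.091 Y131.763
G1 X92.157 Y131.470
M5
G0 X125.911 Y240.059
M3 S233
G1 X122.094 Y44.338 F4165
G1 X22.653 Y183.643
G1 X68.355 Y41.076
G1 X19.087 Y56.526
G1 X135.240 Y45.079
G1 X125.911 Y240.059
M5
G0 X33.469 Y102.726
M3 S534
G1 X115.041 Y22.194 F2025
G1 X73.747 Y204.829
M5
G0 X0.000 Y0.000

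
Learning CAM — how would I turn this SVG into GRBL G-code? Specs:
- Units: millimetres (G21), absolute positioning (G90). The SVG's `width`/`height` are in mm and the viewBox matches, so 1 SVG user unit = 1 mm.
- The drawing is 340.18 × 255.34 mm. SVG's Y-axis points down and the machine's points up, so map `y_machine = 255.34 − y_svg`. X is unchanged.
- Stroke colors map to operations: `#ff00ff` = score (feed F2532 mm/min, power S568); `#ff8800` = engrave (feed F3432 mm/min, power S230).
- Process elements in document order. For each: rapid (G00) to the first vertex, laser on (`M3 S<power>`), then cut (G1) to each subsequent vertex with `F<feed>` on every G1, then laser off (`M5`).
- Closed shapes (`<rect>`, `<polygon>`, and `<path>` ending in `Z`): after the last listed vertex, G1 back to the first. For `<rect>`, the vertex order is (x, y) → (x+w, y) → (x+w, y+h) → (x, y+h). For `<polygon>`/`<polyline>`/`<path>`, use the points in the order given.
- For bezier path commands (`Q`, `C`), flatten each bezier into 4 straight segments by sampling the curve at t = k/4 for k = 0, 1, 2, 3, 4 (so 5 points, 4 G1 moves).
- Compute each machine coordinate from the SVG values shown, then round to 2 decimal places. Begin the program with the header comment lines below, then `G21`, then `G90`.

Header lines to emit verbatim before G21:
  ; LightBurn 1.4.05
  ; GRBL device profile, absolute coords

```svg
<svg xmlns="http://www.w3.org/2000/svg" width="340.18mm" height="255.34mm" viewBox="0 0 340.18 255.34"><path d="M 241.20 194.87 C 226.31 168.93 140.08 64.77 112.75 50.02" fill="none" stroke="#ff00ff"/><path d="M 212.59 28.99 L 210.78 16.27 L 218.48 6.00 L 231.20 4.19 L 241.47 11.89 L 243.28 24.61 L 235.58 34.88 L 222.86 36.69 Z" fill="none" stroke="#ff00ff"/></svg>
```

Since the viewBox matches the mm dimensions, user units are millimetres directly. The only transform is the Y-flip y_m = 255.34 − y_svg.

Shape 1 is a cubic bezier drawn with `<path>`. Its stroke #ff00ff means score at S568, F2532. After flipping Y the toolpath is (241.20,60.47) → (218.69,91.97) → (181.64,137.09) → (142.26,180.11) → (112.75,205.32).

Shape 2 is a regular polygon drawn with `<path>`. Its stroke #ff00ff means score at S568, F2532. After flipping Y the toolpath is (212.59,226.35) → (210.78,239.07) → (218.48,249.34) → (231.20,251.15) → (241.47,243.45) → (243.28,230.73) → (235.58,220.46) → (222.86,218.65) → (212.59,226.35), returning to the start.

; LightBurn 1.4.05
; GRBL device profile, absolute coords
G21
G90
G00 X241.20 Y60.47
M3 S568
G1 X218.69 Y91.97 F2532
G1 X181.64 Y137.09 F2532
G1 X142.26 Y180.11 F2532
G1 X112.75 Y205.32 F2532
M5
G00 X212.59 Y226.35
M3 S568
G1 X210.78 Y239.07 F2532
G1 X218.48 Y249.34 F2532
G1 X231.20 Y251.15 F2532
G1 X241.47 Y243.45 F2532
G1 X243.28 Y230.73 F2532
G1 X235.58 Y220.46 F2532
G1 X222.86 Y218.65 F2532
G1 X212.59 Y226.35 F2532
M5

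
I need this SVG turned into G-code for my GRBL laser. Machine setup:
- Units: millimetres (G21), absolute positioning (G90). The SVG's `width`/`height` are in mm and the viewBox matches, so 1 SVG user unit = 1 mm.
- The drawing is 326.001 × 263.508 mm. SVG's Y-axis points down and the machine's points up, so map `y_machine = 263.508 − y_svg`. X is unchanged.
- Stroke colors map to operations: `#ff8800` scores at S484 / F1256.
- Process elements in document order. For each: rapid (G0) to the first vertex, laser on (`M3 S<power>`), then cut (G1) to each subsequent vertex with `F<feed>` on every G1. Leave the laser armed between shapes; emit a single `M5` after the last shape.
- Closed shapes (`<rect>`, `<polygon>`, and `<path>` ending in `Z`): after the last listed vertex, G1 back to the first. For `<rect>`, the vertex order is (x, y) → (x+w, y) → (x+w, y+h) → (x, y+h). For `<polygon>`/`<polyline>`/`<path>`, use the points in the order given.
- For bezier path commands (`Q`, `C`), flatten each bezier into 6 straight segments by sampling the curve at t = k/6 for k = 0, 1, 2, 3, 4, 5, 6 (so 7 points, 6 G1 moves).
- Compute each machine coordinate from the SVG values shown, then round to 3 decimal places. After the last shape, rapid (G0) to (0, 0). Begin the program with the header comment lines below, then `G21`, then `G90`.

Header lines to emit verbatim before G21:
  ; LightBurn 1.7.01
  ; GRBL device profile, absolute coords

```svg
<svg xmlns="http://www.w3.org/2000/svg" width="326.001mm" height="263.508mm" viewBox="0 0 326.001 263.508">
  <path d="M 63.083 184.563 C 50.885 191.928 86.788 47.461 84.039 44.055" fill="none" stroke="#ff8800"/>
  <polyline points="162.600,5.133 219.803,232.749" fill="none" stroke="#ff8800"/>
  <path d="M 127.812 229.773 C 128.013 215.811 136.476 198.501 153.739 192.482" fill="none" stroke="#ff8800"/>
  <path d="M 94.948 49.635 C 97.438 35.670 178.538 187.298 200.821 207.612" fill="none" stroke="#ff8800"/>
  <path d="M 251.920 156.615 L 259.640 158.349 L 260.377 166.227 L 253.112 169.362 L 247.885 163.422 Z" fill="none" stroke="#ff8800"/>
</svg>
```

; LightBurn 1.7.01
; GRBL device profile, absolute coords
G21
G90
G0 X63.083 Y78.945
M3 S484
G1 X60.591 Y86.559 F1256
G1 X63.706 Y111.343 F1256
G1 X70.018 Y145.160 F1256
G1 X77.117 Y179.875 F1256
G1 X82.594 Y207.351 F1256
G1 X84.039 Y219.453 F1256
G0 X162.600 Y258.375
M3 S484
G1 X219.803 Y30.759 F1256
G0 X127.812 Y33.735
M3 S484
G1 X128.603 Y40.927 F1256
G1 X130.787 Y48.271 F1256
G1 X134.377 Y55.359 F1256
G1 X139.389 Y61.786 F1256
G1 X145.838 Y67.143 F1256
G1 X153.739 Y71.026 F1256
G0 X94.948 Y213.873
M3 S484
G1 X102.108 Y208.431 F1256
G1 X118.551 Y183.637 F1256
G1 X140.462 Y147.739 F1256
G1 X164.022 Y108.985 F1256
G1 X185.414 Y75.621 F1256
G1 X200.821 Y55.896 F1256
G0 X251.920 Y106.893
M3 S484
G1 X259.640 Y105.159 F1256
G1 X260.377 Y97.281 F1256
G1 X253.112 Y94.146 F1256
G1 X247.885 Y100.086 F1256
G1 X251.920 Y106.893 F1256
M5
G0 X0.000 Y0.000

viewBox `0 0 326.001 263.508` with mm width/height → 1 unit = 1 mm. Flip: y_m = 263.508 − y_svg.

**Shape 1** — `<path>` cubic bezier, stroke `#ff8800` → score (S484, F1256). Control points (SVG): P0=(63.083,184.563), P1=(50.885,191.928), P2=(86.788,47.461), P3=(84.039,44.055); sampled at t=k/6. Machine vertices: (63.083,78.945) → (60.591,86.559) → (63.706,111.343) → (70.018,145.160) → (77.117,179.875) → (82.594,207.351) → (84.039,219.453). Open path.

**Shape 2** — `<polyline>` line segment, stroke `#ff8800` → score (S484, F1256). Machine vertices: (162.600,258.375) → (219.803,30.759). Open path.

**Shape 3** — `<path>` cubic bezier, stroke `#ff8800` → score (S484, F1256). Control points (SVG): P0=(127.812,229.773), P1=(128.013,215.811), P2=(136.476,198.501), P3=(153.739,192.482); sampled at t=k/6. Machine vertices: (127.812,33.735) → (128.603,40.927) → (130.787,48.271) → (134.377,55.359) → (139.389,61.786) → (145.838,67.143) → (153.739,71.026). Open path.

**Shape 4** — `<path>` cubic bezier, stroke `#ff8800` → score (S484, F1256). Control points (SVG): P0=(94.948,49.635), P1=(97.438,35.670), P2=(178.538,187.298), P3=(200.821,207.612); sampled at t=k/6. Machine vertices: (94.948,213.873) → (102.108,208.431) → (118.551,183.637) → (140.462,147.739) → (164.022,108.985) → (185.414,75.621) → (200.821,55.896). Open path.

**Shape 5** — `<path>` regular polygon, stroke `#ff8800` → score (S484, F1256). Machine vertices: (251.920,106.893) → (259.640,105.159) → (260.377,97.281) → (253.112,94.146) → (247.885,100.086) → (251.920,106.893). Closed: final G1 returns to the first vertex.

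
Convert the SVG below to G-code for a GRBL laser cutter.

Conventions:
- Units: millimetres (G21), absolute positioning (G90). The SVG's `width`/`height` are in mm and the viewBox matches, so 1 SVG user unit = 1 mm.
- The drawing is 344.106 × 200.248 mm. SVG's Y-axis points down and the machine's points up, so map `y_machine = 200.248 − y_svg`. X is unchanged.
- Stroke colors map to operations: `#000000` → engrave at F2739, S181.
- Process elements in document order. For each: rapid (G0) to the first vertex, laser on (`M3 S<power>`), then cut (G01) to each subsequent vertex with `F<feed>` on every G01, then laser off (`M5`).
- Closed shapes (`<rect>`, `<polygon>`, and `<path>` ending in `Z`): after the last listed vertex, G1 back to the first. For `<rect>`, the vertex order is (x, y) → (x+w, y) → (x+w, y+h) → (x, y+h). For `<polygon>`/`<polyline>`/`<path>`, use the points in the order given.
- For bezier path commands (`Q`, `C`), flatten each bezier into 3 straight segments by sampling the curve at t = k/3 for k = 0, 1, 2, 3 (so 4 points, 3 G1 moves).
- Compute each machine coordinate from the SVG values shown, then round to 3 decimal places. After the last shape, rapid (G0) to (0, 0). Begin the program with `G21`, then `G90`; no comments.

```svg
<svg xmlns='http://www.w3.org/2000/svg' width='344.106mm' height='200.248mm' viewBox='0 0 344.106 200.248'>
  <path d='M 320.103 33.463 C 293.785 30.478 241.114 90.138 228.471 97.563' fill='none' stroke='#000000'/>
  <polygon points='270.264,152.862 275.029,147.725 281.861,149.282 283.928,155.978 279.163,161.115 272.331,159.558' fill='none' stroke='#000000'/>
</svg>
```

G21
G90
G0 X320.103 Y166.785
M3 S181
G01 X287.459 Y153.143 F2739
G01 X251.998 Y123.267 F2739
G01 X228.471 Y102.685 F2739
M5
G0 X270.264 Y47.386
M3 S181
G01 X275.029 Y52.523 F2739
G01 X281.861 Y50.966 F2739
G01 X283.928 Y44.270 F2739
G01 X279.163 Y39.133 F2739
G01 X272.331 Y40.690 F2739
G01 X270.264 Y47.386 F2739
M5
G0 X0.000 Y0.000

1 u = 1 mm; y_m = 200.248 − y.

[1] `<path>` cubic bezier, #000000→engrave S181 F2739: (320.103,166.785) → (287.459,153.143) → (251.998,123.267) → (228.471,102.685)

[2] `<polygon>` regular polygon, #000000→engrave S181 F2739: (270.264,47.386) → (275.029,52.523) → (281.861,50.966) → (283.928,44.270) → (279.163,39.133) → (272.331,40.690) → (270.264,47.386) (closed)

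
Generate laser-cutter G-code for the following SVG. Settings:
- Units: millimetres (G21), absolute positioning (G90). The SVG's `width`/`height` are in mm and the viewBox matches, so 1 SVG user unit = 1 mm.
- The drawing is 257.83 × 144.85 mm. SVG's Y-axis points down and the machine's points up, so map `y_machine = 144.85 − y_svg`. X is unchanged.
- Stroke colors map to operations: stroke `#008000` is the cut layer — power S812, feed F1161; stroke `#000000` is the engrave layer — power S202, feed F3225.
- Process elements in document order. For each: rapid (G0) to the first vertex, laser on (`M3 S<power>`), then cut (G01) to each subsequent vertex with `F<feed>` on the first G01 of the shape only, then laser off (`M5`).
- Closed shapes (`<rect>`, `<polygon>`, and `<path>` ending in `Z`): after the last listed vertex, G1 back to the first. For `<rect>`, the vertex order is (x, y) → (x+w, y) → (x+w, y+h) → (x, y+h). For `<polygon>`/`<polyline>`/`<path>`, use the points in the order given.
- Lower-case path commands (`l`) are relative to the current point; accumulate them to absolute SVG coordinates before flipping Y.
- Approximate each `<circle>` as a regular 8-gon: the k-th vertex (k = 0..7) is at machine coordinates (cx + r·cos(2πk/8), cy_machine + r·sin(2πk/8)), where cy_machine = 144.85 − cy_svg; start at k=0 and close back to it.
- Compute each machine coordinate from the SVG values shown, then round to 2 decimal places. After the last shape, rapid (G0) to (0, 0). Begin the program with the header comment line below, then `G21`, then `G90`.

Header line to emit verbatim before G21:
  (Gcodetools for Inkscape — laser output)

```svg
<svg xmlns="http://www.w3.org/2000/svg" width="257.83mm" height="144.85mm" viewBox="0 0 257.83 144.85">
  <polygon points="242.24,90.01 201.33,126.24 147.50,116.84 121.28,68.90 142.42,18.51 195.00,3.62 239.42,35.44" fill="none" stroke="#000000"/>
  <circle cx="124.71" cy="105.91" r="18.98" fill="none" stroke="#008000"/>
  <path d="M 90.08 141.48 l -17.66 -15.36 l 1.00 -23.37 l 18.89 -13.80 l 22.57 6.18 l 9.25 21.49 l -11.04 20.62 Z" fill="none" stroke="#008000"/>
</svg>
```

viewBox `0 0 257.83 144.85` with mm width/height → 1 unit = 1 mm. Flip: y_m = 144.85 − y_svg.

**Shape 1** — `<polygon>` regular polygon, stroke `#000000` → engrave (S202, F3225). Machine vertices: (242.24,54.84) → (201.33,18.61) → (147.50,28.01) → (121.28,75.95) → (142.42,126.34) → (195.00,141.23) → (239.42,109.41) → (242.24,54.84). Closed: final G1 returns to the first vertex.

**Shape 2** — `<circle>` circle, stroke `#008000` → cut (S812, F1161). Machine vertices: (143.69,38.94) → (138.13,52.36) → (124.71,57.92) → (111.29,52.36) → (105.73,38.94) → (111.29,25.52) → (124.71,19.96) → (138.13,25.52) → (143.69,38.94). Closed: final G1 returns to the first vertex.

**Shape 3** — `<path>` regular polygon, stroke `#008000` → cut (S812, F1161). Machine vertices: (90.08,3.37) → (72.42,18.73) → (73.42,42.10) → (92.31,55.90) → (114.88,49.72) → (124.13,28.23) → (113.09,7.61) → (90.08,3.37). Closed: final G1 returns to the first vertex.

(Gcodetools for Inkscape — laser output)
G21
G90
G0 X242.24 Y54.84
M3 S202
G01 X201.33 Y18.61 F3225
G01 X147.50 Y28.01
G01 X121.28 Y75.95
G01 X142.42 Y126.34
G01 X195.00 Y141.23
G01 X239.42 Y109.41
G01 X242.24 Y54.84
M5
G0 X143.69 Y38.94
M3 S812
G01 X138.13 Y52.36 F1161
G01 X124.71 Y57.92
G01 X111.29 Y52.36
G01 X105.73 Y38.94
G01 X111.29 Y25.52
G01 X124.71 Y19.96
G01 X138.13 Y25.52
G01 X143.69 Y38.94
M5
G0 X90.08 Y3.37
M3 S812
G01 X72.42 Y18.73 F1161
G01 X73.42 Y42.10
G01 X92.31 Y55.90
G01 X114.88 Y49.72
G01 X124.13 Y28.23
G01 X113.09 Y7.61
G01 X90.08 Y3.37
M5
G0 X0.00 Y0.00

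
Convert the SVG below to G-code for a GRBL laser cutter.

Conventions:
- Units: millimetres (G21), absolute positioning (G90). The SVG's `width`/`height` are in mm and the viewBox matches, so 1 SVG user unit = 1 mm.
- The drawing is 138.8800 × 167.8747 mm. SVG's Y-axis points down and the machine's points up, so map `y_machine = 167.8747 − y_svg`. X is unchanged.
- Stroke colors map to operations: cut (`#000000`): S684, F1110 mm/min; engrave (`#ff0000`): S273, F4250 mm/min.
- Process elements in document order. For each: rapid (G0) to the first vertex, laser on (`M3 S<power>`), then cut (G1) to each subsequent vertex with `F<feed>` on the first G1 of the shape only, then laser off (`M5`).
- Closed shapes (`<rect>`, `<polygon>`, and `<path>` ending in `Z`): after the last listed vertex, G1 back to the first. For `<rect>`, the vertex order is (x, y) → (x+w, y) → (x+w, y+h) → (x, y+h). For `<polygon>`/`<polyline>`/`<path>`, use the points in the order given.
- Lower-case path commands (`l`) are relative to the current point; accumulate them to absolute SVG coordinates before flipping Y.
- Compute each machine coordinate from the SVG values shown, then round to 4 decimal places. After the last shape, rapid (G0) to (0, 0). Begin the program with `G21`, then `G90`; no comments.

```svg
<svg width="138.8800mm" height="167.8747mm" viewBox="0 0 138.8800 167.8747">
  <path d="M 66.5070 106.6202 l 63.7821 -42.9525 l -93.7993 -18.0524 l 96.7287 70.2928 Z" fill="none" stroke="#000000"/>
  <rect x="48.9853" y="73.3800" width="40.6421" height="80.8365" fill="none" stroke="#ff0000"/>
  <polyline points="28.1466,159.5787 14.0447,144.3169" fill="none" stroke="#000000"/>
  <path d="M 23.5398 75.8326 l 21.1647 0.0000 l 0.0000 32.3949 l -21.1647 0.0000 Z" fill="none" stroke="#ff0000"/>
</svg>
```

1 u = 1 mm; y_m = 167.8747 − y.

[1] `<path>` closed polygon, #000000→cut S684 F1110: (66.5070,61.2545) → (130.2891,104.2070) → (36.4898,122.2594) → (133.2185,51.9666) → (66.5070,61.2545) (closed)

[2] `<rect>` rectangle, #ff0000→engrave S273 F4250: (48.9853,94.4947) → (89.6274,94.4947) → (89.6274,13.6582) → (48.9853,13.6582) → (48.9853,94.4947) (closed)

[3] `<polyline>` line segment, #000000→cut S684 F1110: (28.1466,8.2960) → (14.0447,23.5578)

[4] `<path>` rectangle, #ff0000→engrave S273 F4250: (23.5398,92.0421) → (44.7045,92.0421) → (44.7045,59.6472) → (23.5398,59.6472) → (23.5398,92.0421) (closed)

G21
G90
G0 X66.5070 Y61.2545
M3 S684
G1 X130.2891 Y104.2070 F1110
G1 X36.4898 Y122.2594
G1 X133.2185 Y51.9666
G1 X66.5070 Y61.2545
M5
G0 X48.9853 Y94.4947
M3 S273
G1 X89.6274 Y94.4947 F4250
G1 X89.6274 Y13.6582
G1 X48.9853 Y13.6582
G1 X48.9853 Y94.4947
M5
G0 X28.1466 Y8.2960
M3 S684
G1 X14.0447 Y23.5578 F1110
M5
G0 X23.5398 Y92.0421
M3 S273
G1 X44.7045 Y92.0421 F4250
G1 X44.7045 Y59.6472
G1 X23.5398 Y59.6472
G1 X23.5398 Y92.0421
M5
G0 X0.0000 Y0.0000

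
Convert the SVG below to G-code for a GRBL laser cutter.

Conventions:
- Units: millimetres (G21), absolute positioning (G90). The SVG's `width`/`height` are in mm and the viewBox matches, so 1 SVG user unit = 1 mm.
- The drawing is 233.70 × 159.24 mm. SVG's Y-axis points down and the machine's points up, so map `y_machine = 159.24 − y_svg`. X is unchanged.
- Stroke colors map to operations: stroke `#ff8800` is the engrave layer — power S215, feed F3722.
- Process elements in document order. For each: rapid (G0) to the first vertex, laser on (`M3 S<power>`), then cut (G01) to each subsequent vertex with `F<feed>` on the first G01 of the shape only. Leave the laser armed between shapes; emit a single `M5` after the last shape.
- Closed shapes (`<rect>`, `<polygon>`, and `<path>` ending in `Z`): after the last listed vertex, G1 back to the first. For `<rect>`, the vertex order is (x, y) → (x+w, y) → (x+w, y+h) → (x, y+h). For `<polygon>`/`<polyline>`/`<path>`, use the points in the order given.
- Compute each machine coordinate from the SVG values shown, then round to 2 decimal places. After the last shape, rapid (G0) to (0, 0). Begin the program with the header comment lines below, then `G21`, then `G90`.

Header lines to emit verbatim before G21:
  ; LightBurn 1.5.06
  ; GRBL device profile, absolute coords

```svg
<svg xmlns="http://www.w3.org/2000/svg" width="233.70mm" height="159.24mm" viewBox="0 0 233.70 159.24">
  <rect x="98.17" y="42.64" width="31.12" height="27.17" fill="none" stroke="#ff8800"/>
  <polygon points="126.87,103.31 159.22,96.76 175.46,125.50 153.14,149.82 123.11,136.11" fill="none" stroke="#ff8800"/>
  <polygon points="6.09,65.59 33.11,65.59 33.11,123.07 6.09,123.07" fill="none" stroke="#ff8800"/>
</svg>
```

; LightBurn 1.5.06
; GRBL device profile, absolute coords
G21
G90
G0 X98.17 Y116.60
M3 S215
G01 X129.29 Y116.60 F3722
G01 X129.29 Y89.43
G01 X98.17 Y89.43
G01 X98.17 Y116.60
G0 X126.87 Y55.93
M3 S215
G01 X159.22 Y62.48 F3722
G01 X175.46 Y33.74
G01 X153.14 Y9.42
G01 X123.11 Y23.13
G01 X126.87 Y55.93
G0 X6.09 Y93.65
M3 S215
G01 X33.11 Y93.65 F3722
G01 X33.11 Y36.17
G01 X6.09 Y36.17
G01 X6.09 Y93.65
M5
G0 X0.00 Y0.00

Since the viewBox matches the mm dimensions, user units are millimetres directly. The only transform is the Y-flip y_m = 159.24 − y_svg.

Shape 1 is a rectangle drawn with `<rect>`. Its stroke #ff8800 means engrave at S215, F3722. After flipping Y the toolpath is (98.17,116.60) → (129.29,116.60) → (129.29,89.43) → (98.17,89.43) → (98.17,116.60), returning to the start.

Shape 2 is a regular polygon drawn with `<polygon>`. Its stroke #ff8800 means engrave at S215, F3722. After flipping Y the toolpath is (126.87,55.93) → (159.22,62.48) → (175.46,33.74) → (153.14,9.42) → (123.11,23.13) → (126.87,55.93), returning to the start.

Shape 3 is a rectangle drawn with `<polygon>`. Its stroke #ff8800 means engrave at S215, F3722. After flipping Y the toolpath is (6.09,93.65) → (33.11,93.65) → (33.11,36.17) → (6.09,36.17) → (6.09,93.65), returning to the start.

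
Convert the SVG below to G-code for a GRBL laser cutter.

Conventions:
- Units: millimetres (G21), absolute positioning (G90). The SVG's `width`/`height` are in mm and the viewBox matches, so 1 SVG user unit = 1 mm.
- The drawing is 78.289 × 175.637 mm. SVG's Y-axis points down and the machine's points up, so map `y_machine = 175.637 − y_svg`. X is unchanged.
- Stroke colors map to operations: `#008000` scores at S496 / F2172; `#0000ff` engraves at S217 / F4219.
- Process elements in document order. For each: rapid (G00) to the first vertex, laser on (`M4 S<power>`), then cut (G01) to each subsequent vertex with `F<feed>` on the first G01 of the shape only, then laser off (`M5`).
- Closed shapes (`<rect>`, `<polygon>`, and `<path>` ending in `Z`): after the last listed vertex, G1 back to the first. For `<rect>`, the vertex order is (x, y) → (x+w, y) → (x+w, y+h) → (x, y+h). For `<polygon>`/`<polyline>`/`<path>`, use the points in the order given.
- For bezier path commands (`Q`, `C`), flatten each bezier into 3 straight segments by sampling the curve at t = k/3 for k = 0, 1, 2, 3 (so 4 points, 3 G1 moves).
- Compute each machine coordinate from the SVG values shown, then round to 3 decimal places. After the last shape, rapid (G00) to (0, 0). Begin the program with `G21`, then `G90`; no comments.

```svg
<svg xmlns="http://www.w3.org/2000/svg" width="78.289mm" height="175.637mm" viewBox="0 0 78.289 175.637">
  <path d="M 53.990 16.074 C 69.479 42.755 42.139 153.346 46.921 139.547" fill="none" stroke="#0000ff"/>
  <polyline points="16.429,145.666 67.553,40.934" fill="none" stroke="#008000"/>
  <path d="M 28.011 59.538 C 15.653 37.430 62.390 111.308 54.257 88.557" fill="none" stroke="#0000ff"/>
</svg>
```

G21
G90
G00 X53.990 Y159.563
M4 S217
G01 X57.979 Y112.627 F4219
G01 X50.070 Y56.040
G01 X46.921 Y36.090
M5
G00 X16.429 Y29.971
M4 S496
G01 X67.553 Y134.703 F2172
M5
G00 X28.011 Y116.099
M4 S217
G01 X31.130 Y113.346 F4219
G01 X48.321 Y89.405
G01 X54.257 Y87.080
M5
G00 X0.000 Y0.000

1 u = 1 mm; y_m = 175.637 − y.

[1] `<path>` cubic bezier, #0000ff→engrave S217 F4219: (53.990,159.563) → (57.979,112.627) → (50.070,56.040) → (46.921,36.090)

[2] `<polyline>` line segment, #008000→score S496 F2172: (16.429,29.971) → (67.553,134.703)

[3] `<path>` cubic bezier, #0000ff→engrave S217 F4219: (28.011,116.099) → (31.130,113.346) → (48.321,89.405) → (54.257,87.080)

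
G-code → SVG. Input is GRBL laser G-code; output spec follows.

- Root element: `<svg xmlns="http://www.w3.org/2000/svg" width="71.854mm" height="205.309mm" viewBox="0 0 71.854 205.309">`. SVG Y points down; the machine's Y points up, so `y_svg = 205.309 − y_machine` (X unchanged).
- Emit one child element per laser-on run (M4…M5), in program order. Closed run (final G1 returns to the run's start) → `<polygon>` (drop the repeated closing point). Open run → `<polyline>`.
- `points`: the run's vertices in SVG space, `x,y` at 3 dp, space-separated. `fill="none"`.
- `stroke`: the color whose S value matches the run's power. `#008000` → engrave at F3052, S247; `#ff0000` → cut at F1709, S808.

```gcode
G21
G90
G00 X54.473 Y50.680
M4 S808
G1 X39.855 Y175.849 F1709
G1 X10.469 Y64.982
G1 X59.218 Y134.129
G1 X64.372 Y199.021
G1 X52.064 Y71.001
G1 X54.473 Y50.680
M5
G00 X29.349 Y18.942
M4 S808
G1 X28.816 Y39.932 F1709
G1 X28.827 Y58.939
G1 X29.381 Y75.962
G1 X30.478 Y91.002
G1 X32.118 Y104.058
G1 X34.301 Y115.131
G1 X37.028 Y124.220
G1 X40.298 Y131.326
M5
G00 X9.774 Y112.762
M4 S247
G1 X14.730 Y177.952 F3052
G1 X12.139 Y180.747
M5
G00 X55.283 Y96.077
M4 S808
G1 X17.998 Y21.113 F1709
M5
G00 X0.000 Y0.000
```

<svg xmlns="http://www.w3.org/2000/svg" width="71.854mm" height="205.309mm" viewBox="0 0 71.854 205.309">
  <polygon points="54.473,154.629 39.855,29.460 10.469,140.327 59.218,71.180 64.372,6.288 52.064,134.308" fill="none" stroke="#ff0000"/>
  <polyline points="29.349,186.367 28.816,165.377 28.827,146.370 29.381,129.347 30.478,114.307 32.118,101.251 34.301,90.178 37.028,81.089 40.298,73.983" fill="none" stroke="#ff0000"/>
  <polyline points="9.774,92.547 14.730,27.357 12.139,24.562" fill="none" stroke="#008000"/>
  <polyline points="55.283,109.232 17.998,184.196" fill="none" stroke="#ff0000"/>
</svg>

Machine Y-up, SVG Y-down with viewBox height 205.309, so y_svg = 205.309 − y_machine; X carries over.

Run 1: the run's S808 means `#ff0000` (cut). The run returns to its start, so emit a `<polygon>` with points (Y-flipped): 54.473,154.629 39.855,29.460 10.469,140.327 59.218,71.180 64.372,6.288 52.064,134.308.

Run 2: S808 ⇒ cut layer `#ff0000`. The run is open, so emit a `<polyline>` with points (Y-flipped): 29.349,186.367 28.816,165.377 28.827,146.370 29.381,129.347 30.478,114.307 32.118,101.251 34.301,90.178 37.028,81.089 40.298,73.983.

Run 3: power S247 maps to stroke `#008000` (engrave). The run is open, so emit a `<polyline>` with points (Y-flipped): 9.774,92.547 14.730,27.357 12.139,24.562.

Run 4: power S808 maps to stroke `#ff0000` (cut). The run is open, so emit a `<polyline>` with points (Y-flipped): 55.283,109.232 17.998,184.196.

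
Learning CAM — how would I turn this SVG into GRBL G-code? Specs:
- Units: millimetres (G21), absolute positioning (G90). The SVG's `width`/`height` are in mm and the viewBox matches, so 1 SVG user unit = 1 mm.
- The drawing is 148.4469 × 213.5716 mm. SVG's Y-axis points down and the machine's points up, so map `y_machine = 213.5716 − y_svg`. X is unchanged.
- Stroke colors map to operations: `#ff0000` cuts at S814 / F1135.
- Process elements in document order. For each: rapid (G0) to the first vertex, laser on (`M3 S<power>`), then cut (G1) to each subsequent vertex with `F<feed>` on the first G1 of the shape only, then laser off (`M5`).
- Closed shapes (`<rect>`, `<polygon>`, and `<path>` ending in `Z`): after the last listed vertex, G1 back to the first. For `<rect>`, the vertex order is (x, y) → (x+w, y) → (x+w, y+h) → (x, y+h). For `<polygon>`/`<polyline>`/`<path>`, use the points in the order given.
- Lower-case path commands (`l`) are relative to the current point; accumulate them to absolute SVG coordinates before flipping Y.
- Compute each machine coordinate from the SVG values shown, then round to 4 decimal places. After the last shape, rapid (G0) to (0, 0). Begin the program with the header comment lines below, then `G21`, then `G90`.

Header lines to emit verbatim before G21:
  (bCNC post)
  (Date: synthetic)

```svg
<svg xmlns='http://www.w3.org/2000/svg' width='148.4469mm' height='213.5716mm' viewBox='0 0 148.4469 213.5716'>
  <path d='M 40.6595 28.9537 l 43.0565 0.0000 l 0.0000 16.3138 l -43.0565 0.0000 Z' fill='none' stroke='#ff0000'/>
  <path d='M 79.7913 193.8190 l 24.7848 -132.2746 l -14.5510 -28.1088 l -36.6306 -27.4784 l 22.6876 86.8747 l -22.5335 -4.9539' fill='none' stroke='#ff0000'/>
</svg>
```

Since the viewBox matches the mm dimensions, user units are millimetres directly. The only transform is the Y-flip y_m = 213.5716 − y_svg.

Shape 1 is a rectangle drawn with `<path>`. Its stroke #ff0000 means cut at S814, F1135. After flipping Y the toolpath is (40.6595,184.6179) → (83.7160,184.6179) → (83.7160,168.3041) → (40.6595,168.3041) → (40.6595,184.6179), returning to the start.

Shape 2 is a open polyline drawn with `<path>`. Its stroke #ff0000 means cut at S814, F1135. After flipping Y the toolpath is (79.7913,19.7526) → (104.5761,152.0272) → (90.0251,180.1360) → (53.3945,207.6144) → (76.0821,120.7397) → (53.5486,125.6936).

(bCNC post)
(Date: synthetic)
G21
G90
G0 X40.6595 Y184.6179
M3 S814
G1 X83.7160 Y184.6179 F1135
G1 X83.7160 Y168.3041
G1 X40.6595 Y168.3041
G1 X40.6595 Y184.6179
M5
G0 X79.7913 Y19.7526
M3 S814
G1 X104.5761 Y152.0272 F1135
G1 X90.0251 Y180.1360
G1 X53.3945 Y207.6144
G1 X76.0821 Y120.7397
G1 X53.5486 Y125.6936
M5
G0 X0.0000 Y0.0000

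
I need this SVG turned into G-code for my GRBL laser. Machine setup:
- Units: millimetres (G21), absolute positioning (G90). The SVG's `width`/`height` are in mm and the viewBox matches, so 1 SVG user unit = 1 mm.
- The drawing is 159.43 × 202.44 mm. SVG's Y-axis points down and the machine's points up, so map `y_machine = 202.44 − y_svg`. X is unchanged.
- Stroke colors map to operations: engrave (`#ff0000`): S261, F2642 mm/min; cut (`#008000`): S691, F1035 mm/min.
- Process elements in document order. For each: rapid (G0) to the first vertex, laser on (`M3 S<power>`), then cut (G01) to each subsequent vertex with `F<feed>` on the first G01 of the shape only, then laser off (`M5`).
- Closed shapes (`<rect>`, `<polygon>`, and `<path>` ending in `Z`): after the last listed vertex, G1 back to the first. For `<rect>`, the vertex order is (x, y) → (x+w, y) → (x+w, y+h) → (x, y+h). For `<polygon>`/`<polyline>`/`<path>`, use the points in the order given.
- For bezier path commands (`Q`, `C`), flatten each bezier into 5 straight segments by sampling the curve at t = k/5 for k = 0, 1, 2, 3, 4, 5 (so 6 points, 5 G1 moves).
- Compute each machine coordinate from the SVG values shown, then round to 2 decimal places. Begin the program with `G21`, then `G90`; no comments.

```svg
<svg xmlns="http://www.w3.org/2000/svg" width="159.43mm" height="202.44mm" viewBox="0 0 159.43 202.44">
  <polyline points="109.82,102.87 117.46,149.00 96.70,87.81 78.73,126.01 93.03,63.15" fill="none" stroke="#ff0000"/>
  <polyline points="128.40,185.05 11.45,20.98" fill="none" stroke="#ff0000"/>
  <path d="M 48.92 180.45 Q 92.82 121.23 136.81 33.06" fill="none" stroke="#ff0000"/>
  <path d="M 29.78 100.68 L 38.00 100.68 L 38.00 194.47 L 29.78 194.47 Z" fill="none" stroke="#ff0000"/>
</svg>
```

G21
G90
G0 X109.82 Y99.57
M3 S261
G01 X117.46 Y53.44 F2642
G01 X96.70 Y114.63
G01 X78.73 Y76.43
G01 X93.03 Y139.29
M5
G0 X128.40 Y17.39
M3 S261
G01 X11.45 Y181.46 F2642
M5
G0 X48.92 Y21.99
M3 S261
G01 X66.48 Y46.84 F2642
G01 X84.05 Y74.00
G01 X101.63 Y103.48
G01 X119.22 Y135.27
G01 X136.81 Y169.38
M5
G0 X29.78 Y101.76
M3 S261
G01 X38.00 Y101.76 F2642
G01 X38.00 Y7.97
G01 X29.78 Y7.97
G01 X29.78 Y101.76
M5

viewBox `0 0 159.43 202.44` with mm width/height → 1 unit = 1 mm. Flip: y_m = 202.44 − y_svg.

**Shape 1** — `<polyline>` open polyline, stroke `#ff0000` → engrave (S261, F2642). Machine vertices: (109.82,99.57) → (117.46,53.44) → (96.70,114.63) → (78.73,76.43) → (93.03,139.29). Open path.

**Shape 2** — `<polyline>` line segment, stroke `#ff0000` → engrave (S261, F2642). Machine vertices: (128.40,17.39) → (11.45,181.46). Open path.

**Shape 3** — `<path>` quadratic bezier, stroke `#ff0000` → engrave (S261, F2642). Control points (SVG): P0=(48.92,180.45), P1=(92.82,121.23), P2=(136.81,33.06); sampled at t=k/5. Machine vertices: (48.92,21.99) → (66.48,46.84) → (84.05,74.00) → (101.63,103.48) → (119.22,135.27) → (136.81,169.38). Open path.

**Shape 4** — `<path>` rectangle, stroke `#ff0000` → engrave (S261, F2642). Machine vertices: (29.78,101.76) → (38.00,101.76) → (38.00,7.97) → (29.78,7.97) → (29.78,101.76). Closed: final G1 returns to the first vertex.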